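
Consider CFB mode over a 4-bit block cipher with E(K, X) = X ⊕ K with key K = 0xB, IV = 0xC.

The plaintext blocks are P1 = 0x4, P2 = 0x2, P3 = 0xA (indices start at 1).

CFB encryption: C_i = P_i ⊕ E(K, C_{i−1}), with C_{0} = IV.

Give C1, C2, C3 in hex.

C1: E(K, 0xC) = 0x7; 0x4 ⊕ 0x7 = 0x3.
C2: E(K, 0x3) = 0x8; 0x2 ⊕ 0x8 = 0xA.
C3: E(K, 0xA) = 0x1; 0xA ⊕ 0x1 = 0xB.

C1 = 0x3, C2 = 0xA, C3 = 0xB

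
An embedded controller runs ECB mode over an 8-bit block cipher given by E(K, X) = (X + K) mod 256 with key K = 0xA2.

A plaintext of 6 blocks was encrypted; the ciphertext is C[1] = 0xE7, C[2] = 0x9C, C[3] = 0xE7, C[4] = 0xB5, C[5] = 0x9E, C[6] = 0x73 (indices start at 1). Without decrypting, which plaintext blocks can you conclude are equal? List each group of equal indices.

ECB encrypts each block independently with the same key, so equal ciphertext blocks imply equal plaintext blocks.
C[1] = C[3] = 0xE7, so P[1] = P[3].

P[1] = P[3]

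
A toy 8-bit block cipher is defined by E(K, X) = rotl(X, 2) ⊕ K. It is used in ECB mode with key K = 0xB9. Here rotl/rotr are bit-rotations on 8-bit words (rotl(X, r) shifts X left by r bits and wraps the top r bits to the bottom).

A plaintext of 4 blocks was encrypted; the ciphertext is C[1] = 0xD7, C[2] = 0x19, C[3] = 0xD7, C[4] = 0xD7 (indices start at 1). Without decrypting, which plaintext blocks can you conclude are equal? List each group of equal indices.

ECB encrypts each block independently with the same key, so equal ciphertext blocks imply equal plaintext blocks.
C[1] = C[3] = C[4] = 0xD7, so P[1] = P[3] = P[4].

P[1] = P[3] = P[4]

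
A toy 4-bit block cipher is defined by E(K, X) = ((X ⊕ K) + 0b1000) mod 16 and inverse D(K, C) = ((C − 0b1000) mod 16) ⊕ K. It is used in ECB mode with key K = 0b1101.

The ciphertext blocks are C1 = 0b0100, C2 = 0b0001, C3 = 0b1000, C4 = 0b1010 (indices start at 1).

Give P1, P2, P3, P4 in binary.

ECB decryption: P_i = D(K, C_i).
P1: D(K, 0b0100) = 0b0001.
P2: D(K, 0b0001) = 0b0100.
P3: D(K, 0b1000) = 0b1101.
P4: D(K, 0b1010) = 0b1111.

P1 = 0b0001, P2 = 0b0100, P3 = 0b1101, P4 = 0b1111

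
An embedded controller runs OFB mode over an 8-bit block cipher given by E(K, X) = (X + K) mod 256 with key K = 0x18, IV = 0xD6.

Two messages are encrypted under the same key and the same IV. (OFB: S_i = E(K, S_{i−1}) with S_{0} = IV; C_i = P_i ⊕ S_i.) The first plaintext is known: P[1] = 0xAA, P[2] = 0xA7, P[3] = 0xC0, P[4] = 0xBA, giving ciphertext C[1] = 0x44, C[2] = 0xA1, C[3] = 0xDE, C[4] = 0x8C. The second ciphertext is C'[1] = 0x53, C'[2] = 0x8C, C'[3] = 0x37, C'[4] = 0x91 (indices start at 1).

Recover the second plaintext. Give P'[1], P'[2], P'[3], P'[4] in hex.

In OFB with a reused IV, both messages share the same keystream S_i, so C_i ⊕ C'_i = P_i ⊕ P'_i and thus P'_i = P_i ⊕ C_i ⊕ C'_i.
P'[1]: 0xAA ⊕ 0x44 ⊕ 0x53 = 0xBD.
P'[2]: 0xA7 ⊕ 0xA1 ⊕ 0x8C = 0x8A.
P'[3]: 0xC0 ⊕ 0xDE ⊕ 0x37 = 0x29.
P'[4]: 0xBA ⊕ 0x8C ⊕ 0x91 = 0xA7.

P'[1] = 0xBD, P'[2] = 0x8A, P'[3] = 0x29, P'[4] = 0xA7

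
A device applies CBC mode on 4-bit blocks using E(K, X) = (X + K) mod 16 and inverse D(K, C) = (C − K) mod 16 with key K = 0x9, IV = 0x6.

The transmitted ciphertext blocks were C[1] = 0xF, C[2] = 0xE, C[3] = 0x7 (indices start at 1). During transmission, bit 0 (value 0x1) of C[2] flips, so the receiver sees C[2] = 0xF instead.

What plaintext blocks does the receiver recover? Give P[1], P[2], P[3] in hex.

P[1] = 0x0, P[2] = 0x9, P[3] = 0x1

CBC decryption: P_i = D(K, C_i) ⊕ C_{i−1}, with C_{0} = IV.
Only C[2] changed, to 0xF. In CBC, a change in C_i garbles P_i and flips the same bit in P_{i+1}. Decrypting the received ciphertext:
P[1]: D(K, 0xF) = 0x6; 0x6 ⊕ 0x6 = 0x0.
P[2]: D(K, 0xF) = 0x6; 0x6 ⊕ 0xF = 0x9.
P[3]: D(K, 0x7) = 0xE; 0xE ⊕ 0xF = 0x1.
Blocks that differ from the original plaintext: P[2], P[3].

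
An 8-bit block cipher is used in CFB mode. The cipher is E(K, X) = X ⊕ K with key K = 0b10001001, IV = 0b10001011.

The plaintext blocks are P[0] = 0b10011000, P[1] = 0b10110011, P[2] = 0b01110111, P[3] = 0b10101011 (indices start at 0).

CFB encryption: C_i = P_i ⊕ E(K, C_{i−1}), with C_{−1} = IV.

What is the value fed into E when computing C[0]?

0b10001011

C[0]: E(K, 0b10001011) = 0b00000010; 0b10011000 ⊕ 0b00000010 = 0b10011010.
So the input to E for block [0] is 0b10001011.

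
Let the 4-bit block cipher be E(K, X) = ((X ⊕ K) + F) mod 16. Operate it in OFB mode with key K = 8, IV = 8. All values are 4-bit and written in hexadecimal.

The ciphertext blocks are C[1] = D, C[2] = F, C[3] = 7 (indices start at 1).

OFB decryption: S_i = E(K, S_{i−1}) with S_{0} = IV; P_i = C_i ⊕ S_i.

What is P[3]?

P[1]: S = E(K, 8) = F; D ⊕ F = 2.
P[2]: S = E(K, F) = 6; F ⊕ 6 = 9.
P[3]: S = E(K, 6) = D; 7 ⊕ D = A.

P[3] = A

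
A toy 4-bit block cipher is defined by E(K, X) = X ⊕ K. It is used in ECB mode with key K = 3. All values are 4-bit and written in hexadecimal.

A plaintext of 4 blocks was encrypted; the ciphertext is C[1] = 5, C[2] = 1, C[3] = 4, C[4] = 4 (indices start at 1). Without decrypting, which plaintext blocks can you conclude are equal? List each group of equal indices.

ECB encrypts each block independently with the same key, so equal ciphertext blocks imply equal plaintext blocks.
C[3] = C[4] = 4, so P[3] = P[4].

P[3] = P[4]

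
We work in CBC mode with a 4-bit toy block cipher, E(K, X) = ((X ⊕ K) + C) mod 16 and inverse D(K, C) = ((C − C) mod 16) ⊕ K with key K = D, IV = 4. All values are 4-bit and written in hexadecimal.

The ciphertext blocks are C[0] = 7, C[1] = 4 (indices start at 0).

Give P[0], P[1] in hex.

CBC decryption: P_i = D(K, C_i) ⊕ C_{i−1}, with C_{−1} = IV.
P[0]: D(K, 7) = 6; 6 ⊕ 4 = 2.
P[1]: D(K, 4) = 5; 5 ⊕ 7 = 2.

P[0] = 2, P[1] = 2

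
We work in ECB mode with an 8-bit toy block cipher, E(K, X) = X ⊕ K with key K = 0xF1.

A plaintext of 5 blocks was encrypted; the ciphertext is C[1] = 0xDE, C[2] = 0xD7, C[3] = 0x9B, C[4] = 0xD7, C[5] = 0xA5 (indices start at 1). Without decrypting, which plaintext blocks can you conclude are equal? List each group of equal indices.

ECB encrypts each block independently with the same key, so equal ciphertext blocks imply equal plaintext blocks.
C[2] = C[4] = 0xD7, so P[2] = P[4].

P[2] = P[4]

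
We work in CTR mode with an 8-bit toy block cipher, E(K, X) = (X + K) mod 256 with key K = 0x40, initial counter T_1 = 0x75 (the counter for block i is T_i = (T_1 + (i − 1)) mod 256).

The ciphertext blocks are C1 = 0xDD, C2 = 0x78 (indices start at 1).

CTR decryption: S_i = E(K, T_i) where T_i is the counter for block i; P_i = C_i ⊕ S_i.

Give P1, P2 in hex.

P1 = 0x68, P2 = 0xCE

P1: T = 0x75, S = E(K, T) = 0xB5; 0xDD ⊕ 0xB5 = 0x68.
P2: T = 0x76, S = E(K, T) = 0xB6; 0x78 ⊕ 0xB6 = 0xCE.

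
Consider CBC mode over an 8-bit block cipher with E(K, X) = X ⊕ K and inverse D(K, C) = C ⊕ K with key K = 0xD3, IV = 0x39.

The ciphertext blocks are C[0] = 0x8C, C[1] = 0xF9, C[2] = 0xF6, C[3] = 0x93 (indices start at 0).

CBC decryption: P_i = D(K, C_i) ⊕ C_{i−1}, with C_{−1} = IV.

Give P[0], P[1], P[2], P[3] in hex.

P[0] = 0x66, P[1] = 0xA6, P[2] = 0xDC, P[3] = 0xB6

P[0]: D(K, 0x8C) = 0x5F; 0x5F ⊕ 0x39 = 0x66.
P[1]: D(K, 0xF9) = 0x2A; 0x2A ⊕ 0x8C = 0xA6.
P[2]: D(K, 0xF6) = 0x25; 0x25 ⊕ 0xF9 = 0xDC.
P[3]: D(K, 0x93) = 0x40; 0x40 ⊕ 0xF6 = 0xB6.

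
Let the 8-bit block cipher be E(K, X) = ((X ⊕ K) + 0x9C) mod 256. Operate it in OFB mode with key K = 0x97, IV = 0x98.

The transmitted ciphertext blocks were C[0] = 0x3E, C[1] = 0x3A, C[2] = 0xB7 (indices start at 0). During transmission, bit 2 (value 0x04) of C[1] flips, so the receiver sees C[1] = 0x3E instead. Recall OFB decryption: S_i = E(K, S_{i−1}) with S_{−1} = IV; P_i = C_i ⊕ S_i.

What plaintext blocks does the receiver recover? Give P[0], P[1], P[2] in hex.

P[0] = 0x95, P[1] = 0xE6, P[2] = 0x5C

Only C[1] changed, to 0x3E. In OFB, a change in C_i flips the same bit in P_i only; the keystream is unaffected. Decrypting the received ciphertext:
P[0]: S = E(K, 0x98) = 0xAB; 0x3E ⊕ 0xAB = 0x95.
P[1]: S = E(K, 0xAB) = 0xD8; 0x3E ⊕ 0xD8 = 0xE6.
P[2]: S = E(K, 0xD8) = 0xEB; 0xB7 ⊕ 0xEB = 0x5C.
Blocks that differ from the original plaintext: P[1].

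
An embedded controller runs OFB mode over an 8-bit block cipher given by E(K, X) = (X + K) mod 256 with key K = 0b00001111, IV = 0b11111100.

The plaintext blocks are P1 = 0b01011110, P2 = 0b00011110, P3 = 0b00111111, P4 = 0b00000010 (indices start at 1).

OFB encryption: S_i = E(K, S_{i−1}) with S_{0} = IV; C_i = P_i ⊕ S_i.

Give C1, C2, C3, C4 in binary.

C1: S = E(K, 0b11111100) = 0b00001011; 0b01011110 ⊕ 0b00001011 = 0b01010101.
C2: S = E(K, 0b00001011) = 0b00011010; 0b00011110 ⊕ 0b00011010 = 0b00000100.
C3: S = E(K, 0b00011010) = 0b00101001; 0b00111111 ⊕ 0b00101001 = 0b00010110.
C4: S = E(K, 0b00101001) = 0b00111000; 0b00000010 ⊕ 0b00111000 = 0b00111010.

C1 = 0b01010101, C2 = 0b00000100, C3 = 0b00010110, C4 = 0b00111010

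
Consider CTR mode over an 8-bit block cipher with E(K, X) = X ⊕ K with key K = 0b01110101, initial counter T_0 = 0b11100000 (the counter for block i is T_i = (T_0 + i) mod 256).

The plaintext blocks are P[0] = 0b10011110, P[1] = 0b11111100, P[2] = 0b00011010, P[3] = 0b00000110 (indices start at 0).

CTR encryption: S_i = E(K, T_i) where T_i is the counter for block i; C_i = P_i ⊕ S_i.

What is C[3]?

C[0]: T = 0b11100000, S = E(K, T) = 0b10010101; 0b10011110 ⊕ 0b10010101 = 0b00001011.
C[1]: T = 0b11100001, S = E(K, T) = 0b10010100; 0b11111100 ⊕ 0b10010100 = 0b01101000.
C[2]: T = 0b11100010, S = E(K, T) = 0b10010111; 0b00011010 ⊕ 0b10010111 = 0b10001101.
C[3]: T = 0b11100011, S = E(K, T) = 0b10010110; 0b00000110 ⊕ 0b10010110 = 0b10010000.

C[3] = 0b10010000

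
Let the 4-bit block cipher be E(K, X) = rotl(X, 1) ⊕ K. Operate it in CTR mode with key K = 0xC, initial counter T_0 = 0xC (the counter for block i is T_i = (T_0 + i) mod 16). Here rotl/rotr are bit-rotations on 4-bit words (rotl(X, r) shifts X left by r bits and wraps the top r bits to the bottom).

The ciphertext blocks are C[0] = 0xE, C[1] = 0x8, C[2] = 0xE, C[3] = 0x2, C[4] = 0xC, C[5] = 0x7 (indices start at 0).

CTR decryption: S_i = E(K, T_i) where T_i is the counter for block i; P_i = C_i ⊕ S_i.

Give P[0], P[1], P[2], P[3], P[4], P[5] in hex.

P[0]: T = 0xC, S = E(K, T) = 0x5; 0xE ⊕ 0x5 = 0xB.
P[1]: T = 0xD, S = E(K, T) = 0x7; 0x8 ⊕ 0x7 = 0xF.
P[2]: T = 0xE, S = E(K, T) = 0x1; 0xE ⊕ 0x1 = 0xF.
P[3]: T = 0xF, S = E(K, T) = 0x3; 0x2 ⊕ 0x3 = 0x1.
P[4]: T = 0x0, S = E(K, T) = 0xC; 0xC ⊕ 0xC = 0x0.
P[5]: T = 0x1, S = E(K, T) = 0xE; 0x7 ⊕ 0xE = 0x9.

P[0] = 0xB, P[1] = 0xF, P[2] = 0xF, P[3] = 0x1, P[4] = 0x0, P[5] = 0x9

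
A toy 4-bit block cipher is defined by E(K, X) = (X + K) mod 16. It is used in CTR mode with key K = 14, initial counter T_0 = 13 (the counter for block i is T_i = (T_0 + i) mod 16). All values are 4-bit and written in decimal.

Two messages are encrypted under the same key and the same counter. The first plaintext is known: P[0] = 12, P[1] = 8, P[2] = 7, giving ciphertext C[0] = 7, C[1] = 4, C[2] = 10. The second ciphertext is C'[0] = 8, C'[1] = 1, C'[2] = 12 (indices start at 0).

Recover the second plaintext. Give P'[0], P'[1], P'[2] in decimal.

In CTR with a reused counter, both messages share the same keystream S_i, so C_i ⊕ C'_i = P_i ⊕ P'_i and thus P'_i = P_i ⊕ C_i ⊕ C'_i.
P'[0]: 12 ⊕ 7 ⊕ 8 = 3.
P'[1]: 8 ⊕ 4 ⊕ 1 = 13.
P'[2]: 7 ⊕ 10 ⊕ 12 = 1.

P'[0] = 3, P'[1] = 13, P'[2] = 1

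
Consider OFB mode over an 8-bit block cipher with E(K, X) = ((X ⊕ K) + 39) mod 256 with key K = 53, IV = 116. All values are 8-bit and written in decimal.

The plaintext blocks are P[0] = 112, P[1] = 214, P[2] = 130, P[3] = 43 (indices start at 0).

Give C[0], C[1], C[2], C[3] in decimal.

C[0] = 24, C[1] = 82, C[2] = 90, C[3] = 63

OFB encryption: S_i = E(K, S_{i−1}) with S_{−1} = IV; C_i = P_i ⊕ S_i.
C[0]: S = E(K, 116) = 104; 112 ⊕ 104 = 24.
C[1]: S = E(K, 104) = 132; 214 ⊕ 132 = 82.
C[2]: S = E(K, 132) = 216; 130 ⊕ 216 = 90.
C[3]: S = E(K, 216) = 20; 43 ⊕ 20 = 63.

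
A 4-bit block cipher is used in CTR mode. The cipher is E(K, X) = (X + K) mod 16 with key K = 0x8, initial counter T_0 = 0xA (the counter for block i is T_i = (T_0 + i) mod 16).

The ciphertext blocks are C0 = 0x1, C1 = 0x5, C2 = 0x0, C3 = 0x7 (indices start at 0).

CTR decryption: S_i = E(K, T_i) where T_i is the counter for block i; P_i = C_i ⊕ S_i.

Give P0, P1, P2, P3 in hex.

P0 = 0x3, P1 = 0x6, P2 = 0x4, P3 = 0x2

P0: T = 0xA, S = E(K, T) = 0x2; 0x1 ⊕ 0x2 = 0x3.
P1: T = 0xB, S = E(K, T) = 0x3; 0x5 ⊕ 0x3 = 0x6.
P2: T = 0xC, S = E(K, T) = 0x4; 0x0 ⊕ 0x4 = 0x4.
P3: T = 0xD, S = E(K, T) = 0x5; 0x7 ⊕ 0x5 = 0x2.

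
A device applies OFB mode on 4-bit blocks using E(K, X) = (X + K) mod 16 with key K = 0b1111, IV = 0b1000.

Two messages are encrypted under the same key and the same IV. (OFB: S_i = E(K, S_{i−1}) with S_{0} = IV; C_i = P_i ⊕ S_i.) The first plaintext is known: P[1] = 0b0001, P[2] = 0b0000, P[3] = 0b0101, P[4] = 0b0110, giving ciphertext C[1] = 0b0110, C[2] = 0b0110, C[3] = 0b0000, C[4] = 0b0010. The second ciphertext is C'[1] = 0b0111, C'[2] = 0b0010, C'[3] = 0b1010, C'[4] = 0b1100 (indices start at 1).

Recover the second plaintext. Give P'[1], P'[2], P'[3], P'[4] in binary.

P'[1] = 0b0000, P'[2] = 0b0100, P'[3] = 0b1111, P'[4] = 0b1000

In OFB with a reused IV, both messages share the same keystream S_i, so C_i ⊕ C'_i = P_i ⊕ P'_i and thus P'_i = P_i ⊕ C_i ⊕ C'_i.
P'[1]: 0b0001 ⊕ 0b0110 ⊕ 0b0111 = 0b0000.
P'[2]: 0b0000 ⊕ 0b0110 ⊕ 0b0010 = 0b0100.
P'[3]: 0b0101 ⊕ 0b0000 ⊕ 0b1010 = 0b1111.
P'[4]: 0b0110 ⊕ 0b0010 ⊕ 0b1100 = 0b1000.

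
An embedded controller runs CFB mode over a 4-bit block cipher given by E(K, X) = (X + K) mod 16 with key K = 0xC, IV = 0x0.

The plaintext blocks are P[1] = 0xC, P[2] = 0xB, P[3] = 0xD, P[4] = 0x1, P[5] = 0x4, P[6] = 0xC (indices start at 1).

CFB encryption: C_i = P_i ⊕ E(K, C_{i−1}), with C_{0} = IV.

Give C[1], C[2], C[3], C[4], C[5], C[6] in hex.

C[1]: E(K, 0x0) = 0xC; 0xC ⊕ 0xC = 0x0.
C[2]: E(K, 0x0) = 0xC; 0xB ⊕ 0xC = 0x7.
C[3]: E(K, 0x7) = 0x3; 0xD ⊕ 0x3 = 0xE.
C[4]: E(K, 0xE) = 0xA; 0x1 ⊕ 0xA = 0xB.
C[5]: E(K, 0xB) = 0x7; 0x4 ⊕ 0x7 = 0x3.
C[6]: E(K, 0x3) = 0xF; 0xC ⊕ 0xF = 0x3.

C[1] = 0x0, C[2] = 0x7, C[3] = 0xE, C[4] = 0xB, C[5] = 0x3, C[6] = 0x3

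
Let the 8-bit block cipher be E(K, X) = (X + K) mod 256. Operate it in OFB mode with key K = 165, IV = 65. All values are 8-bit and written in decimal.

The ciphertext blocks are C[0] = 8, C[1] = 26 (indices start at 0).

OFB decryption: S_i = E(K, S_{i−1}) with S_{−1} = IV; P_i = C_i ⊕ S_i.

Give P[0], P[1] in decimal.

P[0]: S = E(K, 65) = 230; 8 ⊕ 230 = 238.
P[1]: S = E(K, 230) = 139; 26 ⊕ 139 = 145.

P[0] = 238, P[1] = 145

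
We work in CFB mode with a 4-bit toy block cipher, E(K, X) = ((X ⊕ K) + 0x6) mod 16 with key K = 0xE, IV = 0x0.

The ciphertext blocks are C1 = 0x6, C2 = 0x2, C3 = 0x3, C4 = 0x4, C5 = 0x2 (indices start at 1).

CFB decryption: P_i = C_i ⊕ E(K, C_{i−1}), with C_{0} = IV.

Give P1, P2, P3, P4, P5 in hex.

P1 = 0x2, P2 = 0xC, P3 = 0x1, P4 = 0x7, P5 = 0x2

P1: E(K, 0x0) = 0x4; 0x6 ⊕ 0x4 = 0x2.
P2: E(K, 0x6) = 0xE; 0x2 ⊕ 0xE = 0xC.
P3: E(K, 0x2) = 0x2; 0x3 ⊕ 0x2 = 0x1.
P4: E(K, 0x3) = 0x3; 0x4 ⊕ 0x3 = 0x7.
P5: E(K, 0x4) = 0x0; 0x2 ⊕ 0x0 = 0x2.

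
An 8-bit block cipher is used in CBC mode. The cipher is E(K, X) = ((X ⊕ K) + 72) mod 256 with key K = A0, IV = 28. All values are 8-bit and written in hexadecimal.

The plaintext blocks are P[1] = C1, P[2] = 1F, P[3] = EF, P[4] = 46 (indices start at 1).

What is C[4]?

CBC encryption: C_i = E(K, P_i ⊕ C_{i−1}), with C_{0} = IV.
C[1]: P[1] ⊕ 28 = E9; E(K, E9) = BB.
C[2]: P[2] ⊕ BB = A4; E(K, A4) = 76.
C[3]: P[3] ⊕ 76 = 99; E(K, 99) = AB.
C[4]: P[4] ⊕ AB = ED; E(K, ED) = BF.

C[4] = BF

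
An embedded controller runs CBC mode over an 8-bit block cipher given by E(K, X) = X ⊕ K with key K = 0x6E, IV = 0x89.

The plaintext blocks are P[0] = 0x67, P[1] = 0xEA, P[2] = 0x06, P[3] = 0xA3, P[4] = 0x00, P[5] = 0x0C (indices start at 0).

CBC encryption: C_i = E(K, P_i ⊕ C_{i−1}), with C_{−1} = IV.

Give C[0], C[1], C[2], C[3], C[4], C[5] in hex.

C[0]: P[0] ⊕ 0x89 = 0xEE; E(K, 0xEE) = 0x80.
C[1]: P[1] ⊕ 0x80 = 0x6A; E(K, 0x6A) = 0x04.
C[2]: P[2] ⊕ 0x04 = 0x02; E(K, 0x02) = 0x6C.
C[3]: P[3] ⊕ 0x6C = 0xCF; E(K, 0xCF) = 0xA1.
C[4]: P[4] ⊕ 0xA1 = 0xA1; E(K, 0xA1) = 0xCF.
C[5]: P[5] ⊕ 0xCF = 0xC3; E(K, 0xC3) = 0xAD.

C[0] = 0x80, C[1] = 0x04, C[2] = 0x6C, C[3] = 0xA1, C[4] = 0xCF, C[5] = 0xAD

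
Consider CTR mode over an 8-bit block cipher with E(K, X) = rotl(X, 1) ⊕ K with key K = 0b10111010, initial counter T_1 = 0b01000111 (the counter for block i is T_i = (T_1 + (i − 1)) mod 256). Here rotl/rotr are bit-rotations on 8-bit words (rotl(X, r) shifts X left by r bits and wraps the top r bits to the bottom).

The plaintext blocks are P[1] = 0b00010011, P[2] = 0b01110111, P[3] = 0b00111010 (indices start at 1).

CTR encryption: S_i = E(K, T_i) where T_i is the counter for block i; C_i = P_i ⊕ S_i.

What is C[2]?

C[2] = 0b01011101

C[1]: T = 0b01000111, S = E(K, T) = 0b00110100; 0b00010011 ⊕ 0b00110100 = 0b00100111.
C[2]: T = 0b01001000, S = E(K, T) = 0b00101010; 0b01110111 ⊕ 0b00101010 = 0b01011101.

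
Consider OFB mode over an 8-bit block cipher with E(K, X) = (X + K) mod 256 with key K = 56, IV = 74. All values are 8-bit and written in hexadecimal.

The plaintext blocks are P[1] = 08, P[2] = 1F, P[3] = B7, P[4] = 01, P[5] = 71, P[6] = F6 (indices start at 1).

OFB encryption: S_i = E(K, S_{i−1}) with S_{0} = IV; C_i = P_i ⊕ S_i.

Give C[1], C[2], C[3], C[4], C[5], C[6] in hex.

C[1]: S = E(K, 74) = CA; 08 ⊕ CA = C2.
C[2]: S = E(K, CA) = 20; 1F ⊕ 20 = 3F.
C[3]: S = E(K, 20) = 76; B7 ⊕ 76 = C1.
C[4]: S = E(K, 76) = CC; 01 ⊕ CC = CD.
C[5]: S = E(K, CC) = 22; 71 ⊕ 22 = 53.
C[6]: S = E(K, 22) = 78; F6 ⊕ 78 = 8E.

C[1] = C2, C[2] = 3F, C[3] = C1, C[4] = CD, C[5] = 53, C[6] = 8E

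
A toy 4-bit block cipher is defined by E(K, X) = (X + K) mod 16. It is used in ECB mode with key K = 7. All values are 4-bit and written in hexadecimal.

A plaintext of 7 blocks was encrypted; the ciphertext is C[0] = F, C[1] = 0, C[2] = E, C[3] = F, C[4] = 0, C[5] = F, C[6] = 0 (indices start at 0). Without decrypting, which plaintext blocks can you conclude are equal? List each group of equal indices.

P[0] = P[3] = P[5]; P[1] = P[4] = P[6]

ECB encrypts each block independently with the same key, so equal ciphertext blocks imply equal plaintext blocks.
C[0] = C[3] = C[5] = F, so P[0] = P[3] = P[5].
C[1] = C[4] = C[6] = 0, so P[1] = P[4] = P[6].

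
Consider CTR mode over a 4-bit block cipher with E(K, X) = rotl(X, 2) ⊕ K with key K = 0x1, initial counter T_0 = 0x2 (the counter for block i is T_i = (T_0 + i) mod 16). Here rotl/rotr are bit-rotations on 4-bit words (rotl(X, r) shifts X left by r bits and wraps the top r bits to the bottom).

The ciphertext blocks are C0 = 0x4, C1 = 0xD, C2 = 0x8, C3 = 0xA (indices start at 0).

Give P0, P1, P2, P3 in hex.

CTR decryption: S_i = E(K, T_i) where T_i is the counter for block i; P_i = C_i ⊕ S_i.
P0: T = 0x2, S = E(K, T) = 0x9; 0x4 ⊕ 0x9 = 0xD.
P1: T = 0x3, S = E(K, T) = 0xD; 0xD ⊕ 0xD = 0x0.
P2: T = 0x4, S = E(K, T) = 0x0; 0x8 ⊕ 0x0 = 0x8.
P3: T = 0x5, S = E(K, T) = 0x4; 0xA ⊕ 0x4 = 0xE.

P0 = 0xD, P1 = 0x0, P2 = 0x8, P3 = 0xE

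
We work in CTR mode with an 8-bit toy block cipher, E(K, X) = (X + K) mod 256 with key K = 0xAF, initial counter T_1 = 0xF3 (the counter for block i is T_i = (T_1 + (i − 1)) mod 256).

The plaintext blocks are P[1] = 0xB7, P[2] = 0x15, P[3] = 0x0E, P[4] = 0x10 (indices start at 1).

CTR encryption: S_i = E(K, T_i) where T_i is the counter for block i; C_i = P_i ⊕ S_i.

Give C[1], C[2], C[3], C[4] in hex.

C[1]: T = 0xF3, S = E(K, T) = 0xA2; 0xB7 ⊕ 0xA2 = 0x15.
C[2]: T = 0xF4, S = E(K, T) = 0xA3; 0x15 ⊕ 0xA3 = 0xB6.
C[3]: T = 0xF5, S = E(K, T) = 0xA4; 0x0E ⊕ 0xA4 = 0xAA.
C[4]: T = 0xF6, S = E(K, T) = 0xA5; 0x10 ⊕ 0xA5 = 0xB5.

C[1] = 0x15, C[2] = 0xB6, C[3] = 0xAA, C[4] = 0xB5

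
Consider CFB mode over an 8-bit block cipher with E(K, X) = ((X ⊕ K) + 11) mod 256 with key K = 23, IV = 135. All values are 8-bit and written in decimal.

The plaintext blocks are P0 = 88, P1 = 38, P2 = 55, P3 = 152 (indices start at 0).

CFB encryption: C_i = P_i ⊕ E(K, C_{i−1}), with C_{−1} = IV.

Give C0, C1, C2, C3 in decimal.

C0 = 195, C1 = 249, C2 = 206, C3 = 124

C0: E(K, 135) = 155; 88 ⊕ 155 = 195.
C1: E(K, 195) = 223; 38 ⊕ 223 = 249.
C2: E(K, 249) = 249; 55 ⊕ 249 = 206.
C3: E(K, 206) = 228; 152 ⊕ 228 = 124.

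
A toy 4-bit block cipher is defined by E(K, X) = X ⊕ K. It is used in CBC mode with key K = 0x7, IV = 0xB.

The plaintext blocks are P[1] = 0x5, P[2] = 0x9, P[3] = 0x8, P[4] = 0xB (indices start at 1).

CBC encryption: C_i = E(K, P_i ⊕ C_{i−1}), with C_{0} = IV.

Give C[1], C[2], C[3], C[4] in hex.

C[1]: P[1] ⊕ 0xB = 0xE; E(K, 0xE) = 0x9.
C[2]: P[2] ⊕ 0x9 = 0x0; E(K, 0x0) = 0x7.
C[3]: P[3] ⊕ 0x7 = 0xF; E(K, 0xF) = 0x8.
C[4]: P[4] ⊕ 0x8 = 0x3; E(K, 0x3) = 0x4.

C[1] = 0x9, C[2] = 0x7, C[3] = 0x8, C[4] = 0x4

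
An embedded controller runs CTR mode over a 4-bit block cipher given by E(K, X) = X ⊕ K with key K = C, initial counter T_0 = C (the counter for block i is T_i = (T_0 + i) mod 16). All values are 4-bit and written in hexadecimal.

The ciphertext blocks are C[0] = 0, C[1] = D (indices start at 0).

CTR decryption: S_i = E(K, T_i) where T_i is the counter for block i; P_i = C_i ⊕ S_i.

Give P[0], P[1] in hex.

P[0] = 0, P[1] = C

P[0]: T = C, S = E(K, T) = 0; 0 ⊕ 0 = 0.
P[1]: T = D, S = E(K, T) = 1; D ⊕ 1 = C.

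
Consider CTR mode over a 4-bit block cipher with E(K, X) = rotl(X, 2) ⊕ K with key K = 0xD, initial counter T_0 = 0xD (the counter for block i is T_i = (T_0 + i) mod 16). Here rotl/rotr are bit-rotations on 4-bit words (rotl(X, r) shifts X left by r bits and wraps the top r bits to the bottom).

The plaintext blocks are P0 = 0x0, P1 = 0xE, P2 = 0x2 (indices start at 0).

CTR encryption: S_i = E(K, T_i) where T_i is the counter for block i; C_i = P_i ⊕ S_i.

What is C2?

C2 = 0x0

C0: T = 0xD, S = E(K, T) = 0xA; 0x0 ⊕ 0xA = 0xA.
C1: T = 0xE, S = E(K, T) = 0x6; 0xE ⊕ 0x6 = 0x8.
C2: T = 0xF, S = E(K, T) = 0x2; 0x2 ⊕ 0x2 = 0x0.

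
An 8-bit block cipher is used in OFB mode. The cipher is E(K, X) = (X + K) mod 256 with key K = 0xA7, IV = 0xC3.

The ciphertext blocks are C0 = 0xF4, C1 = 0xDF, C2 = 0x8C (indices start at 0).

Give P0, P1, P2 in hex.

P0 = 0x9E, P1 = 0xCE, P2 = 0x34

OFB decryption: S_i = E(K, S_{i−1}) with S_{−1} = IV; P_i = C_i ⊕ S_i.
P0: S = E(K, 0xC3) = 0x6A; 0xF4 ⊕ 0x6A = 0x9E.
P1: S = E(K, 0x6A) = 0x11; 0xDF ⊕ 0x11 = 0xCE.
P2: S = E(K, 0x11) = 0xB8; 0x8C ⊕ 0xB8 = 0x34.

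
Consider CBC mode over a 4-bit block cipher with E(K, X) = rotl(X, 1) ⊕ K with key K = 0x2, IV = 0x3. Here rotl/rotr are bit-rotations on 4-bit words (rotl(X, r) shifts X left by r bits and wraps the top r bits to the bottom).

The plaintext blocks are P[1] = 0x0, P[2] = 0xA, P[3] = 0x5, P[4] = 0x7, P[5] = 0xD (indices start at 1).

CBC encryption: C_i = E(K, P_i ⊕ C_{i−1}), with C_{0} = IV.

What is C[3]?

C[1]: P[1] ⊕ 0x3 = 0x3; E(K, 0x3) = 0x4.
C[2]: P[2] ⊕ 0x4 = 0xE; E(K, 0xE) = 0xF.
C[3]: P[3] ⊕ 0xF = 0xA; E(K, 0xA) = 0x7.

C[3] = 0x7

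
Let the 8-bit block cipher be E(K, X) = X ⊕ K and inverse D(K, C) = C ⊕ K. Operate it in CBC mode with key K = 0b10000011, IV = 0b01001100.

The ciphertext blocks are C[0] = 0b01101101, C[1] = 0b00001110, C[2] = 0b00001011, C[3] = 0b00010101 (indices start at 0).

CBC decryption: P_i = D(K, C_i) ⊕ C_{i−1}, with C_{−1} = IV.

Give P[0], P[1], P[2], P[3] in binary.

P[0]: D(K, 0b01101101) = 0b11101110; 0b11101110 ⊕ 0b01001100 = 0b10100010.
P[1]: D(K, 0b00001110) = 0b10001101; 0b10001101 ⊕ 0b01101101 = 0b11100000.
P[2]: D(K, 0b00001011) = 0b10001000; 0b10001000 ⊕ 0b00001110 = 0b10000110.
P[3]: D(K, 0b00010101) = 0b10010110; 0b10010110 ⊕ 0b00001011 = 0b10011101.

P[0] = 0b10100010, P[1] = 0b11100000, P[2] = 0b10000110, P[3] = 0b10011101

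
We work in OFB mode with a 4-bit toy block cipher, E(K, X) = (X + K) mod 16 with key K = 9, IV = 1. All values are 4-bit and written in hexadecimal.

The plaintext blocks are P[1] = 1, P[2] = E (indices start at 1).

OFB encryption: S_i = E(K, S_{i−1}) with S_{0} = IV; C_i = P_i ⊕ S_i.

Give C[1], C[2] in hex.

C[1] = B, C[2] = D

C[1]: S = E(K, 1) = A; 1 ⊕ A = B.
C[2]: S = E(K, A) = 3; E ⊕ 3 = D.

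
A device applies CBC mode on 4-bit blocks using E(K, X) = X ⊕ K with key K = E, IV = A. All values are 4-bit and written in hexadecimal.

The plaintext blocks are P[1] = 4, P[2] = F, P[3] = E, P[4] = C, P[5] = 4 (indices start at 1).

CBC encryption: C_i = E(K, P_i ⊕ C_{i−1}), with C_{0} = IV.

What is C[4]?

C[4] = 3

C[1]: P[1] ⊕ A = E; E(K, E) = 0.
C[2]: P[2] ⊕ 0 = F; E(K, F) = 1.
C[3]: P[3] ⊕ 1 = F; E(K, F) = 1.
C[4]: P[4] ⊕ 1 = D; E(K, D) = 3.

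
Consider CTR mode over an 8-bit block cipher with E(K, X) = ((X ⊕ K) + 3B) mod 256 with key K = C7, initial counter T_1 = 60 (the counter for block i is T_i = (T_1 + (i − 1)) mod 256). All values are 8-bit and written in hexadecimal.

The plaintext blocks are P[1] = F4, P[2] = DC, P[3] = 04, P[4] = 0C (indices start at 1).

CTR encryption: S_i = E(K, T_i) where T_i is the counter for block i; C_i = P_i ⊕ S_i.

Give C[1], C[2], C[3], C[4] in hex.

C[1] = 16, C[2] = 3D, C[3] = E4, C[4] = D3

C[1]: T = 60, S = E(K, T) = E2; F4 ⊕ E2 = 16.
C[2]: T = 61, S = E(K, T) = E1; DC ⊕ E1 = 3D.
C[3]: T = 62, S = E(K, T) = E0; 04 ⊕ E0 = E4.
C[4]: T = 63, S = E(K, T) = DF; 0C ⊕ DF = D3.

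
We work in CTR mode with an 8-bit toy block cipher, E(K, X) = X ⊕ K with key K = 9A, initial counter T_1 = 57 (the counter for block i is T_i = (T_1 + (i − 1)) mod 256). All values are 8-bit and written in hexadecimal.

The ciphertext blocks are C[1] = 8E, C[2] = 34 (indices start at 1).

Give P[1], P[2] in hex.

CTR decryption: S_i = E(K, T_i) where T_i is the counter for block i; P_i = C_i ⊕ S_i.
P[1]: T = 57, S = E(K, T) = CD; 8E ⊕ CD = 43.
P[2]: T = 58, S = E(K, T) = C2; 34 ⊕ C2 = F6.

P[1] = 43, P[2] = F6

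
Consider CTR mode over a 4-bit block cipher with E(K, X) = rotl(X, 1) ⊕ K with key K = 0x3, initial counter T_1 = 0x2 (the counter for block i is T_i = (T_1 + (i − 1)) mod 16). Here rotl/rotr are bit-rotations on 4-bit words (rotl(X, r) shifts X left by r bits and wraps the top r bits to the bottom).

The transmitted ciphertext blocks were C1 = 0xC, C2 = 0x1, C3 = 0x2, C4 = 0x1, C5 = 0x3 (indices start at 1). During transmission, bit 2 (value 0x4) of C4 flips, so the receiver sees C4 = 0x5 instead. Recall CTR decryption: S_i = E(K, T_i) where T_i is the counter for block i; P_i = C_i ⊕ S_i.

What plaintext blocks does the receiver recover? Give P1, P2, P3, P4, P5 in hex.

Only C4 changed, to 0x5. In CTR, a change in C_i flips the same bit in P_i only; the keystream is unaffected. Decrypting the received ciphertext:
P1: T = 0x2, S = E(K, T) = 0x7; 0xC ⊕ 0x7 = 0xB.
P2: T = 0x3, S = E(K, T) = 0x5; 0x1 ⊕ 0x5 = 0x4.
P3: T = 0x4, S = E(K, T) = 0xB; 0x2 ⊕ 0xB = 0x9.
P4: T = 0x5, S = E(K, T) = 0x9; 0x5 ⊕ 0x9 = 0xC.
P5: T = 0x6, S = E(K, T) = 0xF; 0x3 ⊕ 0xF = 0xC.
Blocks that differ from the original plaintext: P4.

P1 = 0xB, P2 = 0x4, P3 = 0x9, P4 = 0xC, P5 = 0xC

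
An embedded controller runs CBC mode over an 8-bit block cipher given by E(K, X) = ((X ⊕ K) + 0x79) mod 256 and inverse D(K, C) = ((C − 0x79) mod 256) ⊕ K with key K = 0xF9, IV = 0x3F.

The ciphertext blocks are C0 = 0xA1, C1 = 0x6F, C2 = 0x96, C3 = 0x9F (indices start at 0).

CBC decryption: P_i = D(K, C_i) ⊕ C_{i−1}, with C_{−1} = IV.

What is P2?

P2 = 0x8B

P2: D(K, 0x96) = 0xE4; 0xE4 ⊕ 0x6F = 0x8B.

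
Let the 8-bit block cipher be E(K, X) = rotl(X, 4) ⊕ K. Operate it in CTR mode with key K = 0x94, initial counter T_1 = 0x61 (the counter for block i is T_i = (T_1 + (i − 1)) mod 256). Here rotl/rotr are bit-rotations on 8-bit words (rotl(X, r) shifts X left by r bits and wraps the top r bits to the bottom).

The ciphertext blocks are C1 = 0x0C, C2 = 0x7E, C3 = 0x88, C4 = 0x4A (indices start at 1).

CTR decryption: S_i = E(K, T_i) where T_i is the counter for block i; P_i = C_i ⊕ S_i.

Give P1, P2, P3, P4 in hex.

P1 = 0x8E, P2 = 0xCC, P3 = 0x2A, P4 = 0x98

P1: T = 0x61, S = E(K, T) = 0x82; 0x0C ⊕ 0x82 = 0x8E.
P2: T = 0x62, S = E(K, T) = 0xB2; 0x7E ⊕ 0xB2 = 0xCC.
P3: T = 0x63, S = E(K, T) = 0xA2; 0x88 ⊕ 0xA2 = 0x2A.
P4: T = 0x64, S = E(K, T) = 0xD2; 0x4A ⊕ 0xD2 = 0x98.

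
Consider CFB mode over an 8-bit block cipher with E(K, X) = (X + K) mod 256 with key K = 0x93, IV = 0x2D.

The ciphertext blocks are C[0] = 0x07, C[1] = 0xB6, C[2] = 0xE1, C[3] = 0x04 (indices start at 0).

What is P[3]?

P[3] = 0x70

CFB decryption: P_i = C_i ⊕ E(K, C_{i−1}), with C_{−1} = IV.
P[3]: E(K, 0xE1) = 0x74; 0x04 ⊕ 0x74 = 0x70.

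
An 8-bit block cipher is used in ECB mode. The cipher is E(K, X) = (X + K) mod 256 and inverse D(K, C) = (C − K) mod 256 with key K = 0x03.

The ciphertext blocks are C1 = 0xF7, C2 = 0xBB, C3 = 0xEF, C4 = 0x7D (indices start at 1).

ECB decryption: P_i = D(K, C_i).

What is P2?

P2 = 0xB8

P2: D(K, 0xBB) = 0xB8.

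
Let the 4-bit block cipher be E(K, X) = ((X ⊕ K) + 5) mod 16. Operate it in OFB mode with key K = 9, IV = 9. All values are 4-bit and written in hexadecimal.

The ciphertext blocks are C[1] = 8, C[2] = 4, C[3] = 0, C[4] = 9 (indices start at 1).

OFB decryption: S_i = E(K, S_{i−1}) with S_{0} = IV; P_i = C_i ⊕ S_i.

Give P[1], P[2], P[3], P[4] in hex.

P[1] = D, P[2] = 5, P[3] = D, P[4] = 0

P[1]: S = E(K, 9) = 5; 8 ⊕ 5 = D.
P[2]: S = E(K, 5) = 1; 4 ⊕ 1 = 5.
P[3]: S = E(K, 1) = D; 0 ⊕ D = D.
P[4]: S = E(K, D) = 9; 9 ⊕ 9 = 0.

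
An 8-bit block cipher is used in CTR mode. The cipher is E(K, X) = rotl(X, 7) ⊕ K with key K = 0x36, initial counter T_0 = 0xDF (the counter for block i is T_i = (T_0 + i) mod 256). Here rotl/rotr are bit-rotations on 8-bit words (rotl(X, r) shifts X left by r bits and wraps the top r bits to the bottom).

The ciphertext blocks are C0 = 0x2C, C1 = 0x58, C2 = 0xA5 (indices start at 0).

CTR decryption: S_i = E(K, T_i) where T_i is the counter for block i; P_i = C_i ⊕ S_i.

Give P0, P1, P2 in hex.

P0: T = 0xDF, S = E(K, T) = 0xD9; 0x2C ⊕ 0xD9 = 0xF5.
P1: T = 0xE0, S = E(K, T) = 0x46; 0x58 ⊕ 0x46 = 0x1E.
P2: T = 0xE1, S = E(K, T) = 0xC6; 0xA5 ⊕ 0xC6 = 0x63.

P0 = 0xF5, P1 = 0x1E, P2 = 0x63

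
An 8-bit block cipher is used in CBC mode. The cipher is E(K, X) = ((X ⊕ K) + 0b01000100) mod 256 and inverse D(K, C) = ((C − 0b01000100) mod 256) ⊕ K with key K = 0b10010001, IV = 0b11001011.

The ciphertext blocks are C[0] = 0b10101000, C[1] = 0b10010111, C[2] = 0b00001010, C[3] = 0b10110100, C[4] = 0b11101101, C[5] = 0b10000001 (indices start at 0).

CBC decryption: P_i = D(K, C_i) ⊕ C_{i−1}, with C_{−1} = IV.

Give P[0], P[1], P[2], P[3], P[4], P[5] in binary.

P[0]: D(K, 0b10101000) = 0b11110101; 0b11110101 ⊕ 0b11001011 = 0b00111110.
P[1]: D(K, 0b10010111) = 0b11000010; 0b11000010 ⊕ 0b10101000 = 0b01101010.
P[2]: D(K, 0b00001010) = 0b01010111; 0b01010111 ⊕ 0b10010111 = 0b11000000.
P[3]: D(K, 0b10110100) = 0b11100001; 0b11100001 ⊕ 0b00001010 = 0b11101011.
P[4]: D(K, 0b11101101) = 0b00111000; 0b00111000 ⊕ 0b10110100 = 0b10001100.
P[5]: D(K, 0b10000001) = 0b10101100; 0b10101100 ⊕ 0b11101101 = 0b01000001.

P[0] = 0b00111110, P[1] = 0b01101010, P[2] = 0b11000000, P[3] = 0b11101011, P[4] = 0b10001100, P[5] = 0b01000001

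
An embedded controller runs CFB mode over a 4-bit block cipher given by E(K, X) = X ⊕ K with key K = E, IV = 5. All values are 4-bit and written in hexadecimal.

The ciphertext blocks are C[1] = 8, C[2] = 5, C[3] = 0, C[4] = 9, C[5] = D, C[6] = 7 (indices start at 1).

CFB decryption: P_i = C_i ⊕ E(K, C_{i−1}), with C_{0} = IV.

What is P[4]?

P[4]: E(K, 0) = E; 9 ⊕ E = 7.

P[4] = 7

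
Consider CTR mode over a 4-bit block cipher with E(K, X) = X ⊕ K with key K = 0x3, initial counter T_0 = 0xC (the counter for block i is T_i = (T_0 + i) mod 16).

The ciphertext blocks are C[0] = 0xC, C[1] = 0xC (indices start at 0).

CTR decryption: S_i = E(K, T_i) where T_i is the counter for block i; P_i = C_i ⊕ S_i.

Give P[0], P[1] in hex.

P[0]: T = 0xC, S = E(K, T) = 0xF; 0xC ⊕ 0xF = 0x3.
P[1]: T = 0xD, S = E(K, T) = 0xE; 0xC ⊕ 0xE = 0x2.

P[0] = 0x3, P[1] = 0x2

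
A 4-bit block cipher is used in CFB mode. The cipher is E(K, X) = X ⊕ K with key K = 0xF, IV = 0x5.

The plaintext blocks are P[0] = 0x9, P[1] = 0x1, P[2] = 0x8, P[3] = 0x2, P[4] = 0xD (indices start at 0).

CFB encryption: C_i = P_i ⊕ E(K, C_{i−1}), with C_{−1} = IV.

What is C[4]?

C[4] = 0x5

C[0]: E(K, 0x5) = 0xA; 0x9 ⊕ 0xA = 0x3.
C[1]: E(K, 0x3) = 0xC; 0x1 ⊕ 0xC = 0xD.
C[2]: E(K, 0xD) = 0x2; 0x8 ⊕ 0x2 = 0xA.
C[3]: E(K, 0xA) = 0x5; 0x2 ⊕ 0x5 = 0x7.
C[4]: E(K, 0x7) = 0x8; 0xD ⊕ 0x8 = 0x5.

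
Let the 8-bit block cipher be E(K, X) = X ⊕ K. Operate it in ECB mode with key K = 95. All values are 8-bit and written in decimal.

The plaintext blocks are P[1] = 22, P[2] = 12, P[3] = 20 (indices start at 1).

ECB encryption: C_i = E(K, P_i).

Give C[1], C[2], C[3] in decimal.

C[1] = 73, C[2] = 83, C[3] = 75

C[1]: E(K, 22) = 73.
C[2]: E(K, 12) = 83.
C[3]: E(K, 20) = 75.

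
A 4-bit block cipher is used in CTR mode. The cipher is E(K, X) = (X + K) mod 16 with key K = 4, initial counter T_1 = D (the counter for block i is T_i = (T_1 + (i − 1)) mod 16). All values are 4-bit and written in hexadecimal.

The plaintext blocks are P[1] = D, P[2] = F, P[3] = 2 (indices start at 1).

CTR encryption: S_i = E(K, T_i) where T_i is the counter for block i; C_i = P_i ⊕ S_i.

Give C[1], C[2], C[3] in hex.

C[1] = C, C[2] = D, C[3] = 1

C[1]: T = D, S = E(K, T) = 1; D ⊕ 1 = C.
C[2]: T = E, S = E(K, T) = 2; F ⊕ 2 = D.
C[3]: T = F, S = E(K, T) = 3; 2 ⊕ 3 = 1.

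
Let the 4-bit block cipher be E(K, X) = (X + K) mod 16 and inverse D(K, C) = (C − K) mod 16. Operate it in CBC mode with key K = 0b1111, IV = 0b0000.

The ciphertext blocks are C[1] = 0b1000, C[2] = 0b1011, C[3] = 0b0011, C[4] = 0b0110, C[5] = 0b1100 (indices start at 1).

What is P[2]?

P[2] = 0b0100

CBC decryption: P_i = D(K, C_i) ⊕ C_{i−1}, with C_{0} = IV.
P[2]: D(K, 0b1011) = 0b1100; 0b1100 ⊕ 0b1000 = 0b0100.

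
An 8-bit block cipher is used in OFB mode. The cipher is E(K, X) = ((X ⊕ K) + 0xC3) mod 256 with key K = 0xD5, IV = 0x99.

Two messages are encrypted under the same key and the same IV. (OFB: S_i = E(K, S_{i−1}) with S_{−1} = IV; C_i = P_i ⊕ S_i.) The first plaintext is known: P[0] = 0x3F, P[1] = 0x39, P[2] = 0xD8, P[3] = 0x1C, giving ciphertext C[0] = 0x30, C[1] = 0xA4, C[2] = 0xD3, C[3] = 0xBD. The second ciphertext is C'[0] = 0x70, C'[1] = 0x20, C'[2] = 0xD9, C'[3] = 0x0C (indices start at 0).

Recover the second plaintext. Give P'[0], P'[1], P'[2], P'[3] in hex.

In OFB with a reused IV, both messages share the same keystream S_i, so C_i ⊕ C'_i = P_i ⊕ P'_i and thus P'_i = P_i ⊕ C_i ⊕ C'_i.
P'[0]: 0x3F ⊕ 0x30 ⊕ 0x70 = 0x7F.
P'[1]: 0x39 ⊕ 0xA4 ⊕ 0x20 = 0xBD.
P'[2]: 0xD8 ⊕ 0xD3 ⊕ 0xD9 = 0xD2.
P'[3]: 0x1C ⊕ 0xBD ⊕ 0x0C = 0xAD.

P'[0] = 0x7F, P'[1] = 0xBD, P'[2] = 0xD2, P'[3] = 0xAD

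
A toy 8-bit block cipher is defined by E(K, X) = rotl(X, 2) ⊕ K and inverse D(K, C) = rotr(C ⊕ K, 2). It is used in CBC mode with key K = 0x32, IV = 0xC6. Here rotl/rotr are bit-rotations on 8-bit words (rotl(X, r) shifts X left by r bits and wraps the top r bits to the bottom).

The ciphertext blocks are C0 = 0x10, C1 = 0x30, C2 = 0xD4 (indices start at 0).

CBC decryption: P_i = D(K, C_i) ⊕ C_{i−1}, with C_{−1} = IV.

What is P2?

P2: D(K, 0xD4) = 0xB9; 0xB9 ⊕ 0x30 = 0x89.

P2 = 0x89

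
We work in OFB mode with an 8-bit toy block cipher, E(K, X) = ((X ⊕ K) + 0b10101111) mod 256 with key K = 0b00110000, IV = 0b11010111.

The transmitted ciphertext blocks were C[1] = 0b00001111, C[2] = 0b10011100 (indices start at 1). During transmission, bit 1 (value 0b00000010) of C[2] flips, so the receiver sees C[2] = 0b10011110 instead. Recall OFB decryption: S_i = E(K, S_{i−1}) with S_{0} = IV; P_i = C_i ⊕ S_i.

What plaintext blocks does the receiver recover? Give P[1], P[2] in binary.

P[1] = 0b10011001, P[2] = 0b11001011

Only C[2] changed, to 0b10011110. In OFB, a change in C_i flips the same bit in P_i only; the keystream is unaffected. Decrypting the received ciphertext:
P[1]: S = E(K, 0b11010111) = 0b10010110; 0b00001111 ⊕ 0b10010110 = 0b10011001.
P[2]: S = E(K, 0b10010110) = 0b01010101; 0b10011110 ⊕ 0b01010101 = 0b11001011.
Blocks that differ from the original plaintext: P[2].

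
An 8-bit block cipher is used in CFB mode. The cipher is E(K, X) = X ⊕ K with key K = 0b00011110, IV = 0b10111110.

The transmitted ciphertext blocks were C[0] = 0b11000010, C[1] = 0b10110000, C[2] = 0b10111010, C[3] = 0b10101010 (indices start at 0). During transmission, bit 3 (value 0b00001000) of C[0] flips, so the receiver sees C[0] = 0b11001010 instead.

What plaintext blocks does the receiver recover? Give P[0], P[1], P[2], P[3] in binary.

CFB decryption: P_i = C_i ⊕ E(K, C_{i−1}), with C_{−1} = IV.
Only C[0] changed, to 0b11001010. In CFB, a change in C_i flips the same bit in P_i and garbles P_{i+1}. Decrypting the received ciphertext:
P[0]: E(K, 0b10111110) = 0b10100000; 0b11001010 ⊕ 0b10100000 = 0b01101010.
P[1]: E(K, 0b11001010) = 0b11010100; 0b10110000 ⊕ 0b11010100 = 0b01100100.
P[2]: E(K, 0b10110000) = 0b10101110; 0b10111010 ⊕ 0b10101110 = 0b00010100.
P[3]: E(K, 0b10111010) = 0b10100100; 0b10101010 ⊕ 0b10100100 = 0b00001110.
Blocks that differ from the original plaintext: P[0], P[1].

P[0] = 0b01101010, P[1] = 0b01100100, P[2] = 0b00010100, P[3] = 0b00001110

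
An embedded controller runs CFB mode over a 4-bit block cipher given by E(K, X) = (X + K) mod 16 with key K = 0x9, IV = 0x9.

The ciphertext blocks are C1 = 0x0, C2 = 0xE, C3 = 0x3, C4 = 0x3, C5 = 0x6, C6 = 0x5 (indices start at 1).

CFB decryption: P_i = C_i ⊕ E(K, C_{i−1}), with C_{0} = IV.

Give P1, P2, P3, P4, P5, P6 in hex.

P1 = 0x2, P2 = 0x7, P3 = 0x4, P4 = 0xF, P5 = 0xA, P6 = 0xA

P1: E(K, 0x9) = 0x2; 0x0 ⊕ 0x2 = 0x2.
P2: E(K, 0x0) = 0x9; 0xE ⊕ 0x9 = 0x7.
P3: E(K, 0xE) = 0x7; 0x3 ⊕ 0x7 = 0x4.
P4: E(K, 0x3) = 0xC; 0x3 ⊕ 0xC = 0xF.
P5: E(K, 0x3) = 0xC; 0x6 ⊕ 0xC = 0xA.
P6: E(K, 0x6) = 0xF; 0x5 ⊕ 0xF = 0xA.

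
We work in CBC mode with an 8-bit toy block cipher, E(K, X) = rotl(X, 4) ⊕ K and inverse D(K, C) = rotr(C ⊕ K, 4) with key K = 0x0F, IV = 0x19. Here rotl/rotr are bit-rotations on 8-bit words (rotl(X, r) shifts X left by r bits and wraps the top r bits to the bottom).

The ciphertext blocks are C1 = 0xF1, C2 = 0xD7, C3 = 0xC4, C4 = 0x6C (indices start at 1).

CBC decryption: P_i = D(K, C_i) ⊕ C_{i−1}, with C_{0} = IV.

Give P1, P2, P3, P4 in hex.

P1 = 0xF6, P2 = 0x7C, P3 = 0x6B, P4 = 0xF2

P1: D(K, 0xF1) = 0xEF; 0xEF ⊕ 0x19 = 0xF6.
P2: D(K, 0xD7) = 0x8D; 0x8D ⊕ 0xF1 = 0x7C.
P3: D(K, 0xC4) = 0xBC; 0xBC ⊕ 0xD7 = 0x6B.
P4: D(K, 0x6C) = 0x36; 0x36 ⊕ 0xC4 = 0xF2.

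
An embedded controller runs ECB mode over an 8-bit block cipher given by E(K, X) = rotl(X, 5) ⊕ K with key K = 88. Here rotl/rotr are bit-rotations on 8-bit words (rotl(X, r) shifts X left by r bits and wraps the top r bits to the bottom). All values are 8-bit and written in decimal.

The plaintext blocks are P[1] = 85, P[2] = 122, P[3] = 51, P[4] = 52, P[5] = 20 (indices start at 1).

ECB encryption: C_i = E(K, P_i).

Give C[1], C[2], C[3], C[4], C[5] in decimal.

C[1] = 242, C[2] = 23, C[3] = 62, C[4] = 222, C[5] = 218

C[1]: E(K, 85) = 242.
C[2]: E(K, 122) = 23.
C[3]: E(K, 51) = 62.
C[4]: E(K, 52) = 222.
C[5]: E(K, 20) = 218.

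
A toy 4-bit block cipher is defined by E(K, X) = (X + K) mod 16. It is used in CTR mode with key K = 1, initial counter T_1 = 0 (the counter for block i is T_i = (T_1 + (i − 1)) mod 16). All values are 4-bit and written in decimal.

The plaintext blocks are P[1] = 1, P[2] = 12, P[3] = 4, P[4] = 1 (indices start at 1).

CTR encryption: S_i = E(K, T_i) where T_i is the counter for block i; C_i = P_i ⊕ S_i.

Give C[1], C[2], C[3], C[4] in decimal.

C[1] = 0, C[2] = 14, C[3] = 7, C[4] = 5

C[1]: T = 0, S = E(K, T) = 1; 1 ⊕ 1 = 0.
C[2]: T = 1, S = E(K, T) = 2; 12 ⊕ 2 = 14.
C[3]: T = 2, S = E(K, T) = 3; 4 ⊕ 3 = 7.
C[4]: T = 3, S = E(K, T) = 4; 1 ⊕ 4 = 5.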